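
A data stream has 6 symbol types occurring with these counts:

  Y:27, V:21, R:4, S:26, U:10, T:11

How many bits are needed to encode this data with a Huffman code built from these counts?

237

Greedily combine the two least-frequent nodes:
merge R(4) and U(10): 14
merge T(11) and 14: 25
merge V(21) and 25: 46
merge S(26) and Y(27): 53
merge 46 and 53: 99
The encoded length is the sum of every internal node's weight: 14 + 25 + 46 + 53 + 99 = 237 bits.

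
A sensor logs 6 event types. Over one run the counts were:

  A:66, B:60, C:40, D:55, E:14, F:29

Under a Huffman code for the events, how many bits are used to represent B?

Huffman merges, smallest pair first:
combine E(14), F(29) → 43
combine C(40), 43 → 83
combine D(55), B(60) → 115
combine A(66), 83 → 149
combine 115, 149 → 264
B sits 2 levels below the root, so its codeword is 2 bits.

2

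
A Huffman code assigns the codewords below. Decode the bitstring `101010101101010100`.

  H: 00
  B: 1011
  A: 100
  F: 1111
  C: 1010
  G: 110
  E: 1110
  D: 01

Read left to right; each codeword is recognised as soon as it completes (prefix code):
  1010→C | 1010→C | 110→G | 1010→C | 100→A
Decoded message: CCGCA

CCGCA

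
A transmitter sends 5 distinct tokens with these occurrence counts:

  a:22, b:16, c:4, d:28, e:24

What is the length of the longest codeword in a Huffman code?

Merge the two lowest-weight nodes at each step:
merge c(4) and b(16): 20
merge 20 and a(22): 42
merge e(24) and d(28): 52
merge 42 and 52: 94
The first pair merged (c, b) ends up deepest, at depth 3.

3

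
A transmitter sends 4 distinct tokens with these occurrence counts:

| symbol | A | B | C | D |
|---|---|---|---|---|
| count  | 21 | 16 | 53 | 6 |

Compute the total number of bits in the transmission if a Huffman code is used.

161

Build the Huffman tree bottom-up:
merge D(6) and B(16): 22
merge A(21) and 22: 43
merge 43 and C(53): 96
The encoded length is the sum of every internal node's weight: 22 + 43 + 96 = 161 bits.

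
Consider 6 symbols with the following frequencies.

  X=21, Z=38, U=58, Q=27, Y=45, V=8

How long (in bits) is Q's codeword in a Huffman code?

3

Repeatedly merge the two smallest:
merge V(8) and X(21): 29
merge Q(27) and 29: 56
merge Z(38) and Y(45): 83
merge 56 and U(58): 114
merge 83 and 114: 197
Q sits 3 levels below the root, so its codeword is 3 bits.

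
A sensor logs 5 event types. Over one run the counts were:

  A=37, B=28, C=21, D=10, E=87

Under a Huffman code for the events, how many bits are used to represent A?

2

Repeatedly merge the two smallest:
merge D(10) and C(21): 31
merge B(28) and 31: 59
merge A(37) and 59: 96
merge E(87) and 96: 183
A's leaf is at depth 2, giving a 2-bit codeword.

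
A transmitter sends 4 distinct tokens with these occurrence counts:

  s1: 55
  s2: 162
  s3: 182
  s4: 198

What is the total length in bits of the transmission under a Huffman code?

Merge the two smallest weights repeatedly:
s1(55) + s2(162) → 217
s3(182) + s4(198) → 380
217 + 380 → 597
The encoded length is the sum of every internal node's weight: 217 + 380 + 597 = 1194 bits.

1194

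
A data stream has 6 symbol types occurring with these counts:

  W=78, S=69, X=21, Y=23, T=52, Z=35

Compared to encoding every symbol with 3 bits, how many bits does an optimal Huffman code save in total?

Fixed-length: 3 bits × 278 symbols = 834 bits.
Huffman merges:
combine X(21), Y(23) → 44
combine Z(35), 44 → 79
combine T(52), S(69) → 121
combine W(78), 79 → 157
combine 121, 157 → 278
Huffman total = 44 + 79 + 121 + 157 + 278 = 679 bits.
Saving = 834 − 679 = 155 bits.

155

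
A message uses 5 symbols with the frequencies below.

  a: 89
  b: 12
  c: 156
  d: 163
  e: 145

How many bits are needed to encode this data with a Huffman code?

1231

Build the Huffman tree bottom-up:
b(12) + a(89) → 101
101 + e(145) → 246
c(156) + d(163) → 319
246 + 319 → 565
Total encoded bits = sum of merged weights = 101 + 246 + 319 + 565 = 1231.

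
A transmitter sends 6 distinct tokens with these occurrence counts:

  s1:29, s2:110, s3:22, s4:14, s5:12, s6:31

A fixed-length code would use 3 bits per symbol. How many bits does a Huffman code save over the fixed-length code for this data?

Fixed-length: 3 bits × 218 symbols = 654 bits.
Huffman merges:
merge s5(12) and s4(14): 26
merge s3(22) and 26: 48
merge s1(29) and s6(31): 60
merge 48 and 60: 108
merge 108 and s2(110): 218
Huffman total = 26 + 48 + 60 + 108 + 218 = 460 bits.
Saving = 654 − 460 = 194 bits.

194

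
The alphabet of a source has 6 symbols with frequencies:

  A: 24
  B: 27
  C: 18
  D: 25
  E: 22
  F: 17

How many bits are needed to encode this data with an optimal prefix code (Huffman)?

347

Merge the two smallest weights repeatedly:
combine F(17), C(18) → 35
combine E(22), A(24) → 46
combine D(25), B(27) → 52
combine 35, 46 → 81
combine 52, 81 → 133
Each symbol's bit-cost is frequency × depth; summing gives 347 bits (equivalently 35 + 46 + 52 + 81 + 133).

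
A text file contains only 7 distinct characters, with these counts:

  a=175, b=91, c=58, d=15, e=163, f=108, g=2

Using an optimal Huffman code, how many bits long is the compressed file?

1482

Merge the two smallest weights repeatedly:
g(2) + d(15) → 17
17 + c(58) → 75
75 + b(91) → 166
f(108) + e(163) → 271
166 + a(175) → 341
271 + 341 → 612
Total encoded bits = sum of merged weights = 17 + 75 + 166 + 271 + 341 + 612 = 1482.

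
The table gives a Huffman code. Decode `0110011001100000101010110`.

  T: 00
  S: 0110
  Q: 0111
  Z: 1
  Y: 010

Read left to right; each codeword is recognised as soon as it completes (prefix code):
  0110→S | 0110→S | 0110→S | 00→T | 00→T | 1→Z | 010→Y | 1→Z | 0110→S
Decoded message: SSSTTZYZS

SSSTTZYZS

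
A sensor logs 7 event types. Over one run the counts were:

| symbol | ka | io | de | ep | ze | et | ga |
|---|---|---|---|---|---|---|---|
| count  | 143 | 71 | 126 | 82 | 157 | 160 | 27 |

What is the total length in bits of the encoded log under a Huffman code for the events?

2079

Merge the two smallest weights repeatedly:
combine ga(27), io(71) → 98
combine ep(82), 98 → 180
combine de(126), ka(143) → 269
combine ze(157), et(160) → 317
combine 180, 269 → 449
combine 317, 449 → 766
The encoded length is the sum of every internal node's weight: 98 + 180 + 269 + 317 + 449 + 766 = 2079 bits.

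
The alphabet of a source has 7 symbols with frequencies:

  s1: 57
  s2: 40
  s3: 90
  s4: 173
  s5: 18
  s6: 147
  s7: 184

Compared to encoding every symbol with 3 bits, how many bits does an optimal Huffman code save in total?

Fixed-length: 3 bits × 709 symbols = 2127 bits.
Huffman merges:
merge s5(18) and s2(40): 58
merge s1(57) and 58: 115
merge s3(90) and 115: 205
merge s6(147) and s4(173): 320
merge s7(184) and 205: 389
merge 320 and 389: 709
Huffman total = 58 + 115 + 205 + 320 + 389 + 709 = 1796 bits.
Saving = 2127 − 1796 = 331 bits.

331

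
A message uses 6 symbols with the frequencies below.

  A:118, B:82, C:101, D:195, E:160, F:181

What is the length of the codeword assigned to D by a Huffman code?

2

Repeatedly merge the two smallest:
B(82) + C(101) → 183
A(118) + E(160) → 278
F(181) + 183 → 364
D(195) + 278 → 473
364 + 473 → 837
D's leaf is at depth 2, giving a 2-bit codeword.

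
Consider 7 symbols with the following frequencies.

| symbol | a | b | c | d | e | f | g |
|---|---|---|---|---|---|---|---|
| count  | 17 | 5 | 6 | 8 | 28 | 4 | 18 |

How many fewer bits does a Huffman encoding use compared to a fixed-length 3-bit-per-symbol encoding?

Fixed-length: 3 bits × 86 symbols = 258 bits.
Huffman merges:
f(4) + b(5) → 9
c(6) + d(8) → 14
9 + 14 → 23
a(17) + g(18) → 35
23 + e(28) → 51
35 + 51 → 86
Huffman total = 9 + 14 + 23 + 35 + 51 + 86 = 218 bits.
Saving = 258 − 218 = 40 bits.

40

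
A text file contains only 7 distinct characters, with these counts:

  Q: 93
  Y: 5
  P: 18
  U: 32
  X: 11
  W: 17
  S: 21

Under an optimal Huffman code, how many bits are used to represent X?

5

Huffman merges, smallest pair first:
combine Y(5), X(11) → 16
combine 16, W(17) → 33
combine P(18), S(21) → 39
combine U(32), 33 → 65
combine 39, 65 → 104
combine Q(93), 104 → 197
X's leaf is at depth 5, giving a 5-bit codeword.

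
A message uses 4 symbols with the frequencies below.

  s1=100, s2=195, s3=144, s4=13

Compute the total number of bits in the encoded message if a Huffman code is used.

Merge the two smallest weights repeatedly:
s4(13) + s1(100) → 113
113 + s3(144) → 257
s2(195) + 257 → 452
The encoded length is the sum of every internal node's weight: 113 + 257 + 452 = 822 bits.

822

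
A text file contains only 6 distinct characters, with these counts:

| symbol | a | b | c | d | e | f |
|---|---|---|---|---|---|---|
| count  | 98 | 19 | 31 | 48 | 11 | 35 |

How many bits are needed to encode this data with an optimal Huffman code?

560

Merge the two smallest weights repeatedly:
merge e(11) and b(19): 30
merge 30 and c(31): 61
merge f(35) and d(48): 83
merge 61 and 83: 144
merge a(98) and 144: 242
Total encoded bits = sum of merged weights = 30 + 61 + 83 + 144 + 242 = 560.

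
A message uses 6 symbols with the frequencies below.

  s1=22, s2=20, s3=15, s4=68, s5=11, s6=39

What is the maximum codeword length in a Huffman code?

Merge the two lowest-weight nodes at each step:
s5(11) + s3(15) → 26
s2(20) + s1(22) → 42
26 + s6(39) → 65
42 + 65 → 107
s4(68) + 107 → 175
Maximum depth reached is 4.

4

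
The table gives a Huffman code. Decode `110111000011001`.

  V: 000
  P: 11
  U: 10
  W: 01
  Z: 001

PWPVWUW

Read left to right; each codeword is recognised as soon as it completes (prefix code):
  11→P | 01→W | 11→P | 000→V | 01→W | 10→U | 01→W
Decoded message: PWPVWUW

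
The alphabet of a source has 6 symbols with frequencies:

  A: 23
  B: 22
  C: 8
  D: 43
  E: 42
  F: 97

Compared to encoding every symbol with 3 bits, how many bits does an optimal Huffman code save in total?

Fixed-length: 3 bits × 235 symbols = 705 bits.
Huffman merges:
C(8) + B(22) → 30
A(23) + 30 → 53
E(42) + D(43) → 85
53 + 85 → 138
F(97) + 138 → 235
Huffman total = 30 + 53 + 85 + 138 + 235 = 541 bits.
Saving = 705 − 541 = 164 bits.

164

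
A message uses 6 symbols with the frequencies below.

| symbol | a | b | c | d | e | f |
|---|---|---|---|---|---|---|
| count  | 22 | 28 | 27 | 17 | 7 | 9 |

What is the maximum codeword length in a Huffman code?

Merge the two lowest-weight nodes at each step:
e(7) + f(9) → 16
16 + d(17) → 33
a(22) + c(27) → 49
b(28) + 33 → 61
49 + 61 → 110
Maximum depth reached is 4.

4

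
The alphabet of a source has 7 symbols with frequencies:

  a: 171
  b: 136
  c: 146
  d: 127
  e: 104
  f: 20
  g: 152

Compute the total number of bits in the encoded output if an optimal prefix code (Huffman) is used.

2369

Build the Huffman tree bottom-up:
combine f(20), e(104) → 124
combine 124, d(127) → 251
combine b(136), c(146) → 282
combine g(152), a(171) → 323
combine 251, 282 → 533
combine 323, 533 → 856
The encoded length is the sum of every internal node's weight: 124 + 251 + 282 + 323 + 533 + 856 = 2369 bits.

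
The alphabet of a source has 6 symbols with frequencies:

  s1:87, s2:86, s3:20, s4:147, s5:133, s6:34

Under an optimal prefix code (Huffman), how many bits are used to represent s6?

Repeatedly merge the two smallest:
combine s3(20), s6(34) → 54
combine 54, s2(86) → 140
combine s1(87), s5(133) → 220
combine 140, s4(147) → 287
combine 220, 287 → 507
s6's leaf is at depth 4, giving a 4-bit codeword.

4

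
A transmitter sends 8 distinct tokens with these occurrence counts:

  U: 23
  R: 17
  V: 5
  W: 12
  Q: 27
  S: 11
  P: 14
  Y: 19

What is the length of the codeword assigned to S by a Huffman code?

Build the tree from the bottom:
V(5) + S(11) → 16
W(12) + P(14) → 26
16 + R(17) → 33
Y(19) + U(23) → 42
26 + Q(27) → 53
33 + 42 → 75
53 + 75 → 128
S's leaf is at depth 4, giving a 4-bit codeword.

4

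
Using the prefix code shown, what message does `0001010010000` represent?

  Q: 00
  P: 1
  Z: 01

QZZQPQQ

Read left to right; each codeword is recognised as soon as it completes (prefix code):
  00→Q | 01→Z | 01→Z | 00→Q | 1→P | 00→Q | 00→Q
Decoded message: QZZQPQQ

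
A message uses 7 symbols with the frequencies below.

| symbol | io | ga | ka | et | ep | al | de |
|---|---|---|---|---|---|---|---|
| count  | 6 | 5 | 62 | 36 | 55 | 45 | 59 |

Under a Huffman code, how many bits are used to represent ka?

2

Build the tree from the bottom:
merge ga(5) and io(6): 11
merge 11 and et(36): 47
merge al(45) and 47: 92
merge ep(55) and de(59): 114
merge ka(62) and 92: 154
merge 114 and 154: 268
ka's leaf is at depth 2, giving a 2-bit codeword.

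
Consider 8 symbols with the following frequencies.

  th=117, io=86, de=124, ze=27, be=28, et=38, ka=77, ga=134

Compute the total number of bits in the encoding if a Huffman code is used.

1783

Build the Huffman tree bottom-up:
combine ze(27), be(28) → 55
combine et(38), 55 → 93
combine ka(77), io(86) → 163
combine 93, th(117) → 210
combine de(124), ga(134) → 258
combine 163, 210 → 373
combine 258, 373 → 631
Each symbol's bit-cost is frequency × depth; summing gives 1783 bits (equivalently 55 + 93 + 163 + 210 + 258 + 373 + 631).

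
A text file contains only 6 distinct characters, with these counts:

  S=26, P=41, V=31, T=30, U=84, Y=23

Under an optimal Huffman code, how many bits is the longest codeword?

3

Merge the two lowest-weight nodes at each step:
merge Y(23) and S(26): 49
merge T(30) and V(31): 61
merge P(41) and 49: 90
merge 61 and U(84): 145
merge 90 and 145: 235
The rarest symbols sit at the bottom; the longest codeword is 3 bits.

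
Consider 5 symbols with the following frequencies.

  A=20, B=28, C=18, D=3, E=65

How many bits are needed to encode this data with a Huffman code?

Build the Huffman tree bottom-up:
merge D(3) and C(18): 21
merge A(20) and 21: 41
merge B(28) and 41: 69
merge E(65) and 69: 134
Each symbol's bit-cost is frequency × depth; summing gives 265 bits (equivalently 21 + 41 + 69 + 134).

265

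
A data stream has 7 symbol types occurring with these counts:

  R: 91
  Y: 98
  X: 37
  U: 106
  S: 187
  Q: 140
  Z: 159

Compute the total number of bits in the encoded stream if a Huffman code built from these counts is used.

2236

Merge the two smallest weights repeatedly:
merge X(37) and R(91): 128
merge Y(98) and U(106): 204
merge 128 and Q(140): 268
merge Z(159) and S(187): 346
merge 204 and 268: 472
merge 346 and 472: 818
Total encoded bits = sum of merged weights = 128 + 204 + 268 + 346 + 472 + 818 = 2236.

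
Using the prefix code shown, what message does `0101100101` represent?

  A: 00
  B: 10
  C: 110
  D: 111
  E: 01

EEBEE

Read left to right; each codeword is recognised as soon as it completes (prefix code):
  01→E | 01→E | 10→B | 01→E | 01→E
Decoded message: EEBEE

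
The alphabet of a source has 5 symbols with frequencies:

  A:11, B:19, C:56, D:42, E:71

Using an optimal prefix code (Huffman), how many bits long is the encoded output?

Merge the two smallest weights repeatedly:
merge A(11) and B(19): 30
merge 30 and D(42): 72
merge C(56) and E(71): 127
merge 72 and 127: 199
Total encoded bits = sum of merged weights = 30 + 72 + 127 + 199 = 428.

428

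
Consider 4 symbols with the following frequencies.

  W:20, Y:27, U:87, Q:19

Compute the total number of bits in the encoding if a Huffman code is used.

258

Build the Huffman tree bottom-up:
combine Q(19), W(20) → 39
combine Y(27), 39 → 66
combine 66, U(87) → 153
Each symbol's bit-cost is frequency × depth; summing gives 258 bits (equivalently 39 + 66 + 153).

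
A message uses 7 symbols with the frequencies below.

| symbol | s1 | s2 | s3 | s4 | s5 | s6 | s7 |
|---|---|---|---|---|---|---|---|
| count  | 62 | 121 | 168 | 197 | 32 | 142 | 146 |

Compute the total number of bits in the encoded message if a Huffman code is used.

Build the Huffman tree bottom-up:
combine s5(32), s1(62) → 94
combine 94, s2(121) → 215
combine s6(142), s7(146) → 288
combine s3(168), s4(197) → 365
combine 215, 288 → 503
combine 365, 503 → 868
Each symbol's bit-cost is frequency × depth; summing gives 2333 bits (equivalently 94 + 215 + 288 + 365 + 503 + 868).

2333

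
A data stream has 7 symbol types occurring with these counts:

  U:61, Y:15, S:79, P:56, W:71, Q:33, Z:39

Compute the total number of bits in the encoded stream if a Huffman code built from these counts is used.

Greedily combine the two least-frequent nodes:
Y(15) + Q(33) → 48
Z(39) + 48 → 87
P(56) + U(61) → 117
W(71) + S(79) → 150
87 + 117 → 204
150 + 204 → 354
The encoded length is the sum of every internal node's weight: 48 + 87 + 117 + 150 + 204 + 354 = 960 bits.

960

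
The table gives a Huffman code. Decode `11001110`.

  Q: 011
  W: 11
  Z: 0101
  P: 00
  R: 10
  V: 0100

Read left to right; each codeword is recognised as soon as it completes (prefix code):
  11→W | 00→P | 11→W | 10→R
Decoded message: WPWR

WPWR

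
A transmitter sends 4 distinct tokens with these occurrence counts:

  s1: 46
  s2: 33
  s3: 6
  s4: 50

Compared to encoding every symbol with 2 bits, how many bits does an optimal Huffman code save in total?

Fixed-length: 2 bits × 135 symbols = 270 bits.
Huffman merges:
merge s3(6) and s2(33): 39
merge 39 and s1(46): 85
merge s4(50) and 85: 135
Huffman total = 39 + 85 + 135 = 259 bits.
Saving = 270 − 259 = 11 bits.

11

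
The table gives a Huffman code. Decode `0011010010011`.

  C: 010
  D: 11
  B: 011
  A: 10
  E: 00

EDCCB

Read left to right; each codeword is recognised as soon as it completes (prefix code):
  00→E | 11→D | 010→C | 010→C | 011→B
Decoded message: EDCCB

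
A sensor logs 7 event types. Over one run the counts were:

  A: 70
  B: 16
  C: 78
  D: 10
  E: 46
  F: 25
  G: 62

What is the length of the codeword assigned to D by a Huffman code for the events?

5

Build the tree from the bottom:
combine D(10), B(16) → 26
combine F(25), 26 → 51
combine E(46), 51 → 97
combine G(62), A(70) → 132
combine C(78), 97 → 175
combine 132, 175 → 307
D sits 5 levels below the root, so its codeword is 5 bits.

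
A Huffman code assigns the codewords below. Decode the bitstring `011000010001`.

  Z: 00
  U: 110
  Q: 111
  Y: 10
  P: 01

PYZPZP

Read left to right; each codeword is recognised as soon as it completes (prefix code):
  01→P | 10→Y | 00→Z | 01→P | 00→Z | 01→P
Decoded message: PYZPZP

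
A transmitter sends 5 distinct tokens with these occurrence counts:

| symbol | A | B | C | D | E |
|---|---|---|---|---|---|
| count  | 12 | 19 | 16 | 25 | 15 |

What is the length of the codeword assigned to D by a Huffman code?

2

Huffman merges, smallest pair first:
combine A(12), E(15) → 27
combine C(16), B(19) → 35
combine D(25), 27 → 52
combine 35, 52 → 87
D's leaf is at depth 2, giving a 2-bit codeword.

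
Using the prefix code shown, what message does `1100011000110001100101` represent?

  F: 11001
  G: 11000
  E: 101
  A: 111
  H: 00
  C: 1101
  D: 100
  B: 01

Read left to right; each codeword is recognised as soon as it completes (prefix code):
  11000→G | 11000→G | 11000→G | 11001→F | 01→B
Decoded message: GGGFB

GGGFB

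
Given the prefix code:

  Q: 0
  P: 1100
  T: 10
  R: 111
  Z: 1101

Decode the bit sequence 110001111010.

Read left to right; each codeword is recognised as soon as it completes (prefix code):
  1100→P | 0→Q | 111→R | 10→T | 10→T
Decoded message: PQRTT

PQRTT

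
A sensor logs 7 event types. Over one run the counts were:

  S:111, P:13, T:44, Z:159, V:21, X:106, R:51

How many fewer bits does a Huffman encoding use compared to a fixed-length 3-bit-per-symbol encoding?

264

Fixed-length: 3 bits × 505 symbols = 1515 bits.
Huffman merges:
combine P(13), V(21) → 34
combine 34, T(44) → 78
combine R(51), 78 → 129
combine X(106), S(111) → 217
combine 129, Z(159) → 288
combine 217, 288 → 505
Huffman total = 34 + 78 + 129 + 217 + 288 + 505 = 1251 bits.
Saving = 1515 − 1251 = 264 bits.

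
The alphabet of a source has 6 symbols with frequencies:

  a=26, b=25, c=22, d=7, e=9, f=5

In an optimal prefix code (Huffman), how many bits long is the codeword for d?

Huffman merges, smallest pair first:
combine f(5), d(7) → 12
combine e(9), 12 → 21
combine 21, c(22) → 43
combine b(25), a(26) → 51
combine 43, 51 → 94
d sits 4 levels below the root, so its codeword is 4 bits.

4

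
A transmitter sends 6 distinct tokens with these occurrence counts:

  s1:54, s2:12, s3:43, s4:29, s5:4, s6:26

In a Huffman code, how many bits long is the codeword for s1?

2

Huffman merges, smallest pair first:
merge s5(4) and s2(12): 16
merge 16 and s6(26): 42
merge s4(29) and 42: 71
merge s3(43) and s1(54): 97
merge 71 and 97: 168
The subtree containing s1 is merged 2 times, so code length = 2.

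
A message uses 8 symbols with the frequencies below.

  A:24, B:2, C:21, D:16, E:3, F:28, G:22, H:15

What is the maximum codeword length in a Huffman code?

Merge the two lowest-weight nodes at each step:
combine B(2), E(3) → 5
combine 5, H(15) → 20
combine D(16), 20 → 36
combine C(21), G(22) → 43
combine A(24), F(28) → 52
combine 36, 43 → 79
combine 52, 79 → 131
The rarest symbols sit at the bottom; the longest codeword is 5 bits.

5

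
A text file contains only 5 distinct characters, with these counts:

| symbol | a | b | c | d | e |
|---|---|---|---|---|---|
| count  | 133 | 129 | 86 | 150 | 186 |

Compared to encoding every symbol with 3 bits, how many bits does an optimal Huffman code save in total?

469

Fixed-length: 3 bits × 684 symbols = 2052 bits.
Huffman merges:
combine c(86), b(129) → 215
combine a(133), d(150) → 283
combine e(186), 215 → 401
combine 283, 401 → 684
Huffman total = 215 + 283 + 401 + 684 = 1583 bits.
Saving = 2052 − 1583 = 469 bits.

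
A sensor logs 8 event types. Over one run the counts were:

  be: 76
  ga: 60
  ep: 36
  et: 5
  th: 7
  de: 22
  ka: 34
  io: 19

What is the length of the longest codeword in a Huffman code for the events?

5

Merge the two lowest-weight nodes at each step:
et(5) + th(7) → 12
12 + io(19) → 31
de(22) + 31 → 53
ka(34) + ep(36) → 70
53 + ga(60) → 113
70 + be(76) → 146
113 + 146 → 259
Maximum depth reached is 5.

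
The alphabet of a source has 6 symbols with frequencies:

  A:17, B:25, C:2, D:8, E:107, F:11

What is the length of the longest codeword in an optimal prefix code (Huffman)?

Merge the two lowest-weight nodes at each step:
merge C(2) and D(8): 10
merge 10 and F(11): 21
merge A(17) and 21: 38
merge B(25) and 38: 63
merge 63 and E(107): 170
Maximum depth reached is 5.

5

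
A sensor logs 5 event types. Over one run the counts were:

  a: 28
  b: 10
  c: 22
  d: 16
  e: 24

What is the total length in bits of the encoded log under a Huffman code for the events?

Build the Huffman tree bottom-up:
combine b(10), d(16) → 26
combine c(22), e(24) → 46
combine 26, a(28) → 54
combine 46, 54 → 100
The encoded length is the sum of every internal node's weight: 26 + 46 + 54 + 100 = 226 bits.

226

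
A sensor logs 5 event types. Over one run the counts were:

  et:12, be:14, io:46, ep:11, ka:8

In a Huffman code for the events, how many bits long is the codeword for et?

Huffman merges, smallest pair first:
combine ka(8), ep(11) → 19
combine et(12), be(14) → 26
combine 19, 26 → 45
combine 45, io(46) → 91
The subtree containing et is merged 3 times, so code length = 3.

3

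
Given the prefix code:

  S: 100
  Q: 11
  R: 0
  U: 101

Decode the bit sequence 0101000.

RURRR

Read left to right; each codeword is recognised as soon as it completes (prefix code):
  0→R | 101→U | 0→R | 0→R | 0→R
Decoded message: RURRR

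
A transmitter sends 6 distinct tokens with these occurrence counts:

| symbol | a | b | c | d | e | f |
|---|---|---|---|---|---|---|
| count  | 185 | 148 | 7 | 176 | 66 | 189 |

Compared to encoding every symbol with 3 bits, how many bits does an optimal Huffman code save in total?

477

Fixed-length: 3 bits × 771 symbols = 2313 bits.
Huffman merges:
combine c(7), e(66) → 73
combine 73, b(148) → 221
combine d(176), a(185) → 361
combine f(189), 221 → 410
combine 361, 410 → 771
Huffman total = 73 + 221 + 361 + 410 + 771 = 1836 bits.
Saving = 2313 − 1836 = 477 bits.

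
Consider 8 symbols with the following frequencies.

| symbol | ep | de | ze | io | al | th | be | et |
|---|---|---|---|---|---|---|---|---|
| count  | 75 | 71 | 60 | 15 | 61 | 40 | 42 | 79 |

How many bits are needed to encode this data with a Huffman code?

Build the Huffman tree bottom-up:
io(15) + th(40) → 55
be(42) + 55 → 97
ze(60) + al(61) → 121
de(71) + ep(75) → 146
et(79) + 97 → 176
121 + 146 → 267
176 + 267 → 443
The encoded length is the sum of every internal node's weight: 55 + 97 + 121 + 146 + 176 + 267 + 443 = 1305 bits.

1305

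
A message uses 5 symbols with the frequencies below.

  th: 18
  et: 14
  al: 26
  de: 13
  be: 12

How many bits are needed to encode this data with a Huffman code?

191

Merge the two smallest weights repeatedly:
be(12) + de(13) → 25
et(14) + th(18) → 32
25 + al(26) → 51
32 + 51 → 83
The encoded length is the sum of every internal node's weight: 25 + 32 + 51 + 83 = 191 bits.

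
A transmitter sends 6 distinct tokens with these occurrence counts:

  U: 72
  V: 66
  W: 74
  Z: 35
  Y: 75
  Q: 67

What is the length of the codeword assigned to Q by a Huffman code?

Repeatedly merge the two smallest:
merge Z(35) and V(66): 101
merge Q(67) and U(72): 139
merge W(74) and Y(75): 149
merge 101 and 139: 240
merge 149 and 240: 389
The subtree containing Q is merged 3 times, so code length = 3.

3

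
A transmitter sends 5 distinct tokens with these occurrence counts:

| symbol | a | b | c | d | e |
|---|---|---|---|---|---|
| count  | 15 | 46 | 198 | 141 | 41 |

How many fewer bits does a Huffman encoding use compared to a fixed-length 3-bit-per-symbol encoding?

481

Fixed-length: 3 bits × 441 symbols = 1323 bits.
Huffman merges:
combine a(15), e(41) → 56
combine b(46), 56 → 102
combine 102, d(141) → 243
combine c(198), 243 → 441
Huffman total = 56 + 102 + 243 + 441 = 842 bits.
Saving = 1323 − 842 = 481 bits.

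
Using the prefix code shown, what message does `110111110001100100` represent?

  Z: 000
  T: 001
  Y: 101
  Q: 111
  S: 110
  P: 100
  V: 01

SQSTPP

Read left to right; each codeword is recognised as soon as it completes (prefix code):
  110→S | 111→Q | 110→S | 001→T | 100→P | 100→P
Decoded message: SQSTPP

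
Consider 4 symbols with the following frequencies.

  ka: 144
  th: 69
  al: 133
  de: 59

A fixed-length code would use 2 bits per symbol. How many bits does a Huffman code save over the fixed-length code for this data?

16

Fixed-length: 2 bits × 405 symbols = 810 bits.
Huffman merges:
de(59) + th(69) → 128
128 + al(133) → 261
ka(144) + 261 → 405
Huffman total = 128 + 261 + 405 = 794 bits.
Saving = 810 − 794 = 16 bits.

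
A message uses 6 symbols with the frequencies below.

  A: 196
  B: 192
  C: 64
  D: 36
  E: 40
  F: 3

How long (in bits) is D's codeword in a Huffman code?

Huffman merges, smallest pair first:
F(3) + D(36) → 39
39 + E(40) → 79
C(64) + 79 → 143
143 + B(192) → 335
A(196) + 335 → 531
D sits 5 levels below the root, so its codeword is 5 bits.

5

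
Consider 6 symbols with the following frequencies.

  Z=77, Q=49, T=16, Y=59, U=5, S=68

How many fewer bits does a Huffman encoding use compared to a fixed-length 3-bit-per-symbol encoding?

Fixed-length: 3 bits × 274 symbols = 822 bits.
Huffman merges:
merge U(5) and T(16): 21
merge 21 and Q(49): 70
merge Y(59) and S(68): 127
merge 70 and Z(77): 147
merge 127 and 147: 274
Huffman total = 21 + 70 + 127 + 147 + 274 = 639 bits.
Saving = 822 − 639 = 183 bits.

183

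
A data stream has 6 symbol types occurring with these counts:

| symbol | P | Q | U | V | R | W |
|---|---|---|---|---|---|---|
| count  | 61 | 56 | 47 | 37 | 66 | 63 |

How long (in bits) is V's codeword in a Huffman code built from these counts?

Build the tree from the bottom:
V(37) + U(47) → 84
Q(56) + P(61) → 117
W(63) + R(66) → 129
84 + 117 → 201
129 + 201 → 330
V sits 3 levels below the root, so its codeword is 3 bits.

3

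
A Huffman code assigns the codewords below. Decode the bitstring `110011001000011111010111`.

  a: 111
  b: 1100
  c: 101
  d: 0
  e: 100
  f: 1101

bbeddafda

Read left to right; each codeword is recognised as soon as it completes (prefix code):
  1100→b | 1100→b | 100→e | 0→d | 0→d | 111→a | 1101→f | 0→d | 111→a
Decoded message: bbeddafda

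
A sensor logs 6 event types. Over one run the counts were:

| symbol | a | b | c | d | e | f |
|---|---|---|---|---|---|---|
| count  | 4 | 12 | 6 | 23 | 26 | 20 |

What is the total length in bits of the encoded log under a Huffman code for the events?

Greedily combine the two least-frequent nodes:
merge a(4) and c(6): 10
merge 10 and b(12): 22
merge f(20) and 22: 42
merge d(23) and e(26): 49
merge 42 and 49: 91
Each symbol's bit-cost is frequency × depth; summing gives 214 bits (equivalently 10 + 22 + 42 + 49 + 91).

214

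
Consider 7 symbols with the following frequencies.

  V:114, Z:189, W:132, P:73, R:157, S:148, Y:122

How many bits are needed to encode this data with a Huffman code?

Build the Huffman tree bottom-up:
combine P(73), V(114) → 187
combine Y(122), W(132) → 254
combine S(148), R(157) → 305
combine 187, Z(189) → 376
combine 254, 305 → 559
combine 376, 559 → 935
Each symbol's bit-cost is frequency × depth; summing gives 2616 bits (equivalently 187 + 254 + 305 + 376 + 559 + 935).

2616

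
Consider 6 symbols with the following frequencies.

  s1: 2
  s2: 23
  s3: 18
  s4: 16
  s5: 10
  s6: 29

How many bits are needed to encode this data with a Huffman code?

236

Greedily combine the two least-frequent nodes:
merge s1(2) and s5(10): 12
merge 12 and s4(16): 28
merge s3(18) and s2(23): 41
merge 28 and s6(29): 57
merge 41 and 57: 98
Total encoded bits = sum of merged weights = 12 + 28 + 41 + 57 + 98 = 236.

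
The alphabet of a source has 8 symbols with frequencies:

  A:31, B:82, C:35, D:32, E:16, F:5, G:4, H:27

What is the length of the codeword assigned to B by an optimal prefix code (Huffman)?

Repeatedly merge the two smallest:
combine G(4), F(5) → 9
combine 9, E(16) → 25
combine 25, H(27) → 52
combine A(31), D(32) → 63
combine C(35), 52 → 87
combine 63, B(82) → 145
combine 87, 145 → 232
The subtree containing B is merged 2 times, so code length = 2.

2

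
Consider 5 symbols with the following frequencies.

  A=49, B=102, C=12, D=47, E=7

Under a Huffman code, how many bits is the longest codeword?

4

Merge the two lowest-weight nodes at each step:
combine E(7), C(12) → 19
combine 19, D(47) → 66
combine A(49), 66 → 115
combine B(102), 115 → 217
The first pair merged (E, C) ends up deepest, at depth 4.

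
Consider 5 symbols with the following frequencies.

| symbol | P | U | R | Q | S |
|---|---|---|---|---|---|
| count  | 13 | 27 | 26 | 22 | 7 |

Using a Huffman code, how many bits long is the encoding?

210

Merge the two smallest weights repeatedly:
merge S(7) and P(13): 20
merge 20 and Q(22): 42
merge R(26) and U(27): 53
merge 42 and 53: 95
The encoded length is the sum of every internal node's weight: 20 + 42 + 53 + 95 = 210 bits.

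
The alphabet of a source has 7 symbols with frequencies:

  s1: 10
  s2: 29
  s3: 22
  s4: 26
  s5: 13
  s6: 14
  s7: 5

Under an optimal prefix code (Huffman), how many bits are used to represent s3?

3

Repeatedly merge the two smallest:
merge s7(5) and s1(10): 15
merge s5(13) and s6(14): 27
merge 15 and s3(22): 37
merge s4(26) and 27: 53
merge s2(29) and 37: 66
merge 53 and 66: 119
s3 sits 3 levels below the root, so its codeword is 3 bits.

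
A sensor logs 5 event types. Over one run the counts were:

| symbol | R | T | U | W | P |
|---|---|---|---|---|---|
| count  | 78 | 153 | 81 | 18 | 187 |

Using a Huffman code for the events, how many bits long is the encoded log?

Build the Huffman tree bottom-up:
merge W(18) and R(78): 96
merge U(81) and 96: 177
merge T(153) and 177: 330
merge P(187) and 330: 517
Total encoded bits = sum of merged weights = 96 + 177 + 330 + 517 = 1120.

1120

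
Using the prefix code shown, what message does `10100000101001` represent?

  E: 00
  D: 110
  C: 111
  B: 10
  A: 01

Read left to right; each codeword is recognised as soon as it completes (prefix code):
  10→B | 10→B | 00→E | 00→E | 10→B | 10→B | 01→A
Decoded message: BBEEBBA

BBEEBBA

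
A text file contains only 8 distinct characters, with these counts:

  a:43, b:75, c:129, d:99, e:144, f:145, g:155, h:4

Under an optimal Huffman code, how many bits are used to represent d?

Repeatedly merge the two smallest:
h(4) + a(43) → 47
47 + b(75) → 122
d(99) + 122 → 221
c(129) + e(144) → 273
f(145) + g(155) → 300
221 + 273 → 494
300 + 494 → 794
The subtree containing d is merged 3 times, so code length = 3.

3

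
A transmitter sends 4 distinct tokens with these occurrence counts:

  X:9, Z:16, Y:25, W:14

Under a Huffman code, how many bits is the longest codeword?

Merge the two lowest-weight nodes at each step:
X(9) + W(14) → 23
Z(16) + 23 → 39
Y(25) + 39 → 64
The first pair merged (X, W) ends up deepest, at depth 3.

3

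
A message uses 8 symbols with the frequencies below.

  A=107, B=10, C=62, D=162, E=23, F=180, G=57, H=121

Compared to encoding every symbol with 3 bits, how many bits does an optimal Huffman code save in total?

Fixed-length: 3 bits × 722 symbols = 2166 bits.
Huffman merges:
B(10) + E(23) → 33
33 + G(57) → 90
C(62) + 90 → 152
A(107) + H(121) → 228
152 + D(162) → 314
F(180) + 228 → 408
314 + 408 → 722
Huffman total = 33 + 90 + 152 + 228 + 314 + 408 + 722 = 1947 bits.
Saving = 2166 − 1947 = 219 bits.

219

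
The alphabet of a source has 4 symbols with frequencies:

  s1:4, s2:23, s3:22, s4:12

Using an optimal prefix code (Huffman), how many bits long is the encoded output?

115

Build the Huffman tree bottom-up:
s1(4) + s4(12) → 16
16 + s3(22) → 38
s2(23) + 38 → 61
Total encoded bits = sum of merged weights = 16 + 38 + 61 = 115.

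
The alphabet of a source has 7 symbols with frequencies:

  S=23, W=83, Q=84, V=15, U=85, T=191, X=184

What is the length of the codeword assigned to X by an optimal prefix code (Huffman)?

Huffman merges, smallest pair first:
combine V(15), S(23) → 38
combine 38, W(83) → 121
combine Q(84), U(85) → 169
combine 121, 169 → 290
combine X(184), T(191) → 375
combine 290, 375 → 665
X's leaf is at depth 2, giving a 2-bit codeword.

2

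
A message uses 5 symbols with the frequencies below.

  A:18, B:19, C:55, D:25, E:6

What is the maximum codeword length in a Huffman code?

Merge the two lowest-weight nodes at each step:
combine E(6), A(18) → 24
combine B(19), 24 → 43
combine D(25), 43 → 68
combine C(55), 68 → 123
The rarest symbols sit at the bottom; the longest codeword is 4 bits.

4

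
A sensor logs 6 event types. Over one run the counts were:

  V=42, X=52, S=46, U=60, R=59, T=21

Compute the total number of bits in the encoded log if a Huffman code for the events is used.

Build the Huffman tree bottom-up:
combine T(21), V(42) → 63
combine S(46), X(52) → 98
combine R(59), U(60) → 119
combine 63, 98 → 161
combine 119, 161 → 280
Each symbol's bit-cost is frequency × depth; summing gives 721 bits (equivalently 63 + 98 + 119 + 161 + 280).

721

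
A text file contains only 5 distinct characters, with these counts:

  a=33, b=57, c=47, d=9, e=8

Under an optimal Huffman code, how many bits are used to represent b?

Huffman merges, smallest pair first:
merge e(8) and d(9): 17
merge 17 and a(33): 50
merge c(47) and 50: 97
merge b(57) and 97: 154
b sits one level below the root: a 1-bit codeword.

1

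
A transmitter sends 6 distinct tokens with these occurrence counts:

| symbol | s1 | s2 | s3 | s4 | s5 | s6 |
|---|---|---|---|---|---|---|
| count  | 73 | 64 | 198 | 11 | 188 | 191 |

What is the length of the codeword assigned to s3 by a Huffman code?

Repeatedly merge the two smallest:
combine s4(11), s2(64) → 75
combine s1(73), 75 → 148
combine 148, s5(188) → 336
combine s6(191), s3(198) → 389
combine 336, 389 → 725
s3 sits 2 levels below the root, so its codeword is 2 bits.

2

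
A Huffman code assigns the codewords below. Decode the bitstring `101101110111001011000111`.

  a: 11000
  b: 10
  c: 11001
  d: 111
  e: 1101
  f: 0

beecfad

Read left to right; each codeword is recognised as soon as it completes (prefix code):
  10→b | 1101→e | 1101→e | 11001→c | 0→f | 11000→a | 111→d
Decoded message: beecfad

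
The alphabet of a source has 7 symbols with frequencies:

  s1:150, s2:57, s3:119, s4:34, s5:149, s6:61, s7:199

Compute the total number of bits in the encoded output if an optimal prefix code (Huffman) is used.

Build the Huffman tree bottom-up:
combine s4(34), s2(57) → 91
combine s6(61), 91 → 152
combine s3(119), s5(149) → 268
combine s1(150), 152 → 302
combine s7(199), 268 → 467
combine 302, 467 → 769
Total encoded bits = sum of merged weights = 91 + 152 + 268 + 302 + 467 + 769 = 2049.

2049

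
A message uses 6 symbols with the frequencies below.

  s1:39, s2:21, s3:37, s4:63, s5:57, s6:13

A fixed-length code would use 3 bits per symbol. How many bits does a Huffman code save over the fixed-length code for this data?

Fixed-length: 3 bits × 230 symbols = 690 bits.
Huffman merges:
combine s6(13), s2(21) → 34
combine 34, s3(37) → 71
combine s1(39), s5(57) → 96
combine s4(63), 71 → 134
combine 96, 134 → 230
Huffman total = 34 + 71 + 96 + 134 + 230 = 565 bits.
Saving = 690 − 565 = 125 bits.

125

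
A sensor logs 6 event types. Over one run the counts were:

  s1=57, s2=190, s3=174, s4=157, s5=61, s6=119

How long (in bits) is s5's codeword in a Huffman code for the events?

Build the tree from the bottom:
combine s1(57), s5(61) → 118
combine 118, s6(119) → 237
combine s4(157), s3(174) → 331
combine s2(190), 237 → 427
combine 331, 427 → 758
The subtree containing s5 is merged 4 times, so code length = 4.

4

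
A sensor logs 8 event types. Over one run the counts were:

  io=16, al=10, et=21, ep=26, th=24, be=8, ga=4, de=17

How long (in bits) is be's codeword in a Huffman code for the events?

Repeatedly merge the two smallest:
merge ga(4) and be(8): 12
merge al(10) and 12: 22
merge io(16) and de(17): 33
merge et(21) and 22: 43
merge th(24) and ep(26): 50
merge 33 and 43: 76
merge 50 and 76: 126
be sits 5 levels below the root, so its codeword is 5 bits.

5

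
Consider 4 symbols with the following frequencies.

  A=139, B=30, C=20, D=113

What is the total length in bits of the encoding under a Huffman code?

Merge the two smallest weights repeatedly:
merge C(20) and B(30): 50
merge 50 and D(113): 163
merge A(139) and 163: 302
Total encoded bits = sum of merged weights = 50 + 163 + 302 = 515.

515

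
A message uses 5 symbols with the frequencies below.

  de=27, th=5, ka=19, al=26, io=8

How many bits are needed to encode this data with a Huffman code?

183

Build the Huffman tree bottom-up:
combine th(5), io(8) → 13
combine 13, ka(19) → 32
combine al(26), de(27) → 53
combine 32, 53 → 85
The encoded length is the sum of every internal node's weight: 13 + 32 + 53 + 85 = 183 bits.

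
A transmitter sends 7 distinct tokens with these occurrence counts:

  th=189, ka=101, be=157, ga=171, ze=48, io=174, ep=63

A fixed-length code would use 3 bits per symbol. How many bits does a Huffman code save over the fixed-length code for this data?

252

Fixed-length: 3 bits × 903 symbols = 2709 bits.
Huffman merges:
ze(48) + ep(63) → 111
ka(101) + 111 → 212
be(157) + ga(171) → 328
io(174) + th(189) → 363
212 + 328 → 540
363 + 540 → 903
Huffman total = 111 + 212 + 328 + 363 + 540 + 903 = 2457 bits.
Saving = 2709 − 2457 = 252 bits.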